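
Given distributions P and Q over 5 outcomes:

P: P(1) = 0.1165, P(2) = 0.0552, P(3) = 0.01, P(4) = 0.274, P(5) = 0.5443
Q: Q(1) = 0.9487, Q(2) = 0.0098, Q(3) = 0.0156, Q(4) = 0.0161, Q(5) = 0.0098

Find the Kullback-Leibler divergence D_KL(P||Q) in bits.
4.0536 bits

D_KL(P||Q) = Σ P(x) log₂(P(x)/Q(x))

Computing term by term:
  P(1)·log₂(P(1)/Q(1)) = 0.1165·log₂(0.1165/0.9487) = -0.35248
  P(2)·log₂(P(2)/Q(2)) = 0.0552·log₂(0.0552/0.0098) = 0.13766
  P(3)·log₂(P(3)/Q(3)) = 0.01·log₂(0.01/0.0156) = -0.00642
  P(4)·log₂(P(4)/Q(4)) = 0.274·log₂(0.274/0.0161) = 1.12040
  P(5)·log₂(P(5)/Q(5)) = 0.5443·log₂(0.5443/0.0098) = 3.15448

D_KL(P||Q) = -0.35248 + 0.13766 - 0.00642 + 1.12040 + 3.15448 = 4.05364 ≈ 4.0536 bits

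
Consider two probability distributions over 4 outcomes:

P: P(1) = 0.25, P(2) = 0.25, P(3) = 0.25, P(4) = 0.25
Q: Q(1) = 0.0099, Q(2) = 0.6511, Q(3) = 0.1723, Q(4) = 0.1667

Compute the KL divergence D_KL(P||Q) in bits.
1.0998 bits

D_KL(P||Q) = Σ P(x) log₂(P(x)/Q(x))

Computing term by term:
  P(1)·log₂(P(1)/Q(1)) = 0.25·log₂(0.25/0.0099) = 1.16459
  P(2)·log₂(P(2)/Q(2)) = 0.25·log₂(0.25/0.6511) = -0.34524
  P(3)·log₂(P(3)/Q(3)) = 0.25·log₂(0.25/0.1723) = 0.13425
  P(4)·log₂(P(4)/Q(4)) = 0.25·log₂(0.25/0.1667) = 0.14617

D_KL(P||Q) = 1.16459 - 0.34524 + 0.13425 + 0.14617 = 1.09977 ≈ 1.0998 bits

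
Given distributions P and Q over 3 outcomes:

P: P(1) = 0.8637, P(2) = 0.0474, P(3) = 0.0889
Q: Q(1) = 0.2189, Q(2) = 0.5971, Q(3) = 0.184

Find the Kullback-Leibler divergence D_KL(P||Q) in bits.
1.4438 bits

D_KL(P||Q) = Σ P(x) log₂(P(x)/Q(x))

Computing term by term:
  P(1)·log₂(P(1)/Q(1)) = 0.8637·log₂(0.8637/0.2189) = 1.71035
  P(2)·log₂(P(2)/Q(2)) = 0.0474·log₂(0.0474/0.5971) = -0.17325
  P(3)·log₂(P(3)/Q(3)) = 0.0889·log₂(0.0889/0.184) = -0.09330

D_KL(P||Q) = 1.71035 - 0.17325 - 0.09330 = 1.44380 ≈ 1.4438 bits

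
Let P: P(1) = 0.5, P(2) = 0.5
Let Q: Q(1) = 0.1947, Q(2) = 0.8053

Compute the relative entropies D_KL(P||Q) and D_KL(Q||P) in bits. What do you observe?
D_KL(P||Q) = 0.3365 bits, D_KL(Q||P) = 0.2888 bits. The two directions give different values (D_KL(P||Q) exceeds D_KL(Q||P) by 0.0477 bits): KL divergence is asymmetric.

D_KL(P||Q) = Σ P(x) log₂(P(x)/Q(x))

Computing term by term:
  P(1)·log₂(P(1)/Q(1)) = 0.5·log₂(0.5/0.1947) = 0.68034
  P(2)·log₂(P(2)/Q(2)) = 0.5·log₂(0.5/0.8053) = -0.34380

D_KL(P||Q) = 0.68034 - 0.34380 = 0.33654 ≈ 0.3365 bits

D_KL(Q||P) = Σ Q(x) log₂(Q(x)/P(x))

Computing term by term:
  Q(1)·log₂(Q(1)/P(1)) = 0.1947·log₂(0.1947/0.5) = -0.26492
  Q(2)·log₂(Q(2)/P(2)) = 0.8053·log₂(0.8053/0.5) = 0.55372

D_KL(Q||P) = -0.26492 + 0.55372 = 0.28880 ≈ 0.2888 bits

These are NOT equal (difference: 0.0477 bits). KL divergence is asymmetric: D_KL(P||Q) ≠ D_KL(Q||P) in general.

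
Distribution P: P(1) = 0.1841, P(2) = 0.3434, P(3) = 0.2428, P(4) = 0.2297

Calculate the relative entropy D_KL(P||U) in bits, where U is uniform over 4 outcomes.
0.0377 bits

U(i) = 1/4 for all i

D_KL(P||U) = Σ P(x) log₂(P(x) / (1/4))
           = Σ P(x) log₂(P(x)) + log₂(4)
           = log₂(4) - H(P)

H(P) = -Σ P(x) log₂(P(x)):
  -P(1)·log₂(P(1)) = -(0.1841)·log₂(0.1841) = 0.44947
  -P(2)·log₂(P(2)) = -(0.3434)·log₂(0.3434) = 0.52954
  -P(3)·log₂(P(3)) = -(0.2428)·log₂(0.2428) = 0.49584
  -P(4)·log₂(P(4)) = -(0.2297)·log₂(0.2297) = 0.48746
H(P) = 0.44947 + 0.52954 + 0.49584 + 0.48746 = 1.96231 bits

log₂(4) = 2.00000 bits

D_KL(P||U) = 2.00000 - 1.96231 = 0.03769 ≈ 0.0377 bits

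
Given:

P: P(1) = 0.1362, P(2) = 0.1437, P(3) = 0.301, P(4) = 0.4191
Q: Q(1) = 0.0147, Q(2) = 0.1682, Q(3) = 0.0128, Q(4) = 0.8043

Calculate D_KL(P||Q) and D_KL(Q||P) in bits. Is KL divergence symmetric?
D_KL(P||Q) = 1.3819 bits, D_KL(Q||P) = 0.6891 bits. No, KL divergence is not symmetric.

D_KL(P||Q) = Σ P(x) log₂(P(x)/Q(x))

Computing term by term:
  P(1)·log₂(P(1)/Q(1)) = 0.1362·log₂(0.1362/0.0147) = 0.43745
  P(2)·log₂(P(2)/Q(2)) = 0.1437·log₂(0.1437/0.1682) = -0.03264
  P(3)·log₂(P(3)/Q(3)) = 0.301·log₂(0.301/0.0128) = 1.37122
  P(4)·log₂(P(4)/Q(4)) = 0.4191·log₂(0.4191/0.8043) = -0.39414

D_KL(P||Q) = 0.43745 - 0.03264 + 1.37122 - 0.39414 = 1.38189 ≈ 1.3819 bits

D_KL(Q||P) = Σ Q(x) log₂(Q(x)/P(x))

Computing term by term:
  Q(1)·log₂(Q(1)/P(1)) = 0.0147·log₂(0.0147/0.1362) = -0.04721
  Q(2)·log₂(Q(2)/P(2)) = 0.1682·log₂(0.1682/0.1437) = 0.03820
  Q(3)·log₂(Q(3)/P(3)) = 0.0128·log₂(0.0128/0.301) = -0.05831
  Q(4)·log₂(Q(4)/P(4)) = 0.8043·log₂(0.8043/0.4191) = 0.75640

D_KL(Q||P) = -0.04721 + 0.03820 - 0.05831 + 0.75640 = 0.68908 ≈ 0.6891 bits

These are NOT equal (difference: 0.6928 bits). KL divergence is asymmetric: D_KL(P||Q) ≠ D_KL(Q||P) in general.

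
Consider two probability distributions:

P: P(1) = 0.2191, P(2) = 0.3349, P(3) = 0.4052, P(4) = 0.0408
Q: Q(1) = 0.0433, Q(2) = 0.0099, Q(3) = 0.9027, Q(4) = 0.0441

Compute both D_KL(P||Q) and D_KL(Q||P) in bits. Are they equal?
D_KL(P||Q) = 1.7410 bits, D_KL(Q||P) = 0.8965 bits. No, they are not equal.

D_KL(P||Q) = Σ P(x) log₂(P(x)/Q(x))

Computing term by term:
  P(1)·log₂(P(1)/Q(1)) = 0.2191·log₂(0.2191/0.0433) = 0.51251
  P(2)·log₂(P(2)/Q(2)) = 0.3349·log₂(0.3349/0.0099) = 1.70134
  P(3)·log₂(P(3)/Q(3)) = 0.4052·log₂(0.4052/0.9027) = -0.46825
  P(4)·log₂(P(4)/Q(4)) = 0.0408·log₂(0.0408/0.0441) = -0.00458

D_KL(P||Q) = 0.51251 + 1.70134 - 0.46825 - 0.00458 = 1.74102 ≈ 1.7410 bits

D_KL(Q||P) = Σ Q(x) log₂(Q(x)/P(x))

Computing term by term:
  Q(1)·log₂(Q(1)/P(1)) = 0.0433·log₂(0.0433/0.2191) = -0.10129
  Q(2)·log₂(Q(2)/P(2)) = 0.0099·log₂(0.0099/0.3349) = -0.05029
  Q(3)·log₂(Q(3)/P(3)) = 0.9027·log₂(0.9027/0.4052) = 1.04317
  Q(4)·log₂(Q(4)/P(4)) = 0.0441·log₂(0.0441/0.0408) = 0.00495

D_KL(Q||P) = -0.10129 - 0.05029 + 1.04317 + 0.00495 = 0.89654 ≈ 0.8965 bits

These are NOT equal (difference: 0.8445 bits). KL divergence is asymmetric: D_KL(P||Q) ≠ D_KL(Q||P) in general.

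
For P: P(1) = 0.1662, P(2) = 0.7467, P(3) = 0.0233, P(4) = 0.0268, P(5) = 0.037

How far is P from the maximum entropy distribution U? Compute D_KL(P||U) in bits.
1.1347 bits

U(i) = 1/5 for all i

D_KL(P||U) = Σ P(x) log₂(P(x) / (1/5))
           = Σ P(x) log₂(P(x)) + log₂(5)
           = log₂(5) - H(P)

H(P) = -Σ P(x) log₂(P(x)):
  -P(1)·log₂(P(1)) = -(0.1662)·log₂(0.1662) = 0.43029
  -P(2)·log₂(P(2)) = -(0.7467)·log₂(0.7467) = 0.31466
  -P(3)·log₂(P(3)) = -(0.0233)·log₂(0.0233) = 0.12637
  -P(4)·log₂(P(4)) = -(0.0268)·log₂(0.0268) = 0.13994
  -P(5)·log₂(P(5)) = -(0.037)·log₂(0.037) = 0.17598
H(P) = 0.43029 + 0.31466 + 0.12637 + 0.13994 + 0.17598 = 1.18724 bits

log₂(5) = 2.32193 bits

D_KL(P||U) = 2.32193 - 1.18724 = 1.13469 ≈ 1.1347 bits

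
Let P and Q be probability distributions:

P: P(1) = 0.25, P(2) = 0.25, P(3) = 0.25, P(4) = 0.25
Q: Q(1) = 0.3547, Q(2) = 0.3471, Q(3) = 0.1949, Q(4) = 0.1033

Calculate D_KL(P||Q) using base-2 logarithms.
0.1640 bits

D_KL(P||Q) = Σ P(x) log₂(P(x)/Q(x))

Computing term by term:
  P(1)·log₂(P(1)/Q(1)) = 0.25·log₂(0.25/0.3547) = -0.12617
  P(2)·log₂(P(2)/Q(2)) = 0.25·log₂(0.25/0.3471) = -0.11836
  P(3)·log₂(P(3)/Q(3)) = 0.25·log₂(0.25/0.1949) = 0.08980
  P(4)·log₂(P(4)/Q(4)) = 0.25·log₂(0.25/0.1033) = 0.31877

D_KL(P||Q) = -0.12617 - 0.11836 + 0.08980 + 0.31877 = 0.16404 ≈ 0.1640 bits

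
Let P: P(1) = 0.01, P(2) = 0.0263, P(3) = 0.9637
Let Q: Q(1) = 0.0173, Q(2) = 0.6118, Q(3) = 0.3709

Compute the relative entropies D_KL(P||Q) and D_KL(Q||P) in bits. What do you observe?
D_KL(P||Q) = 1.2002 bits, D_KL(Q||P) = 2.2803 bits. The two directions give different values (D_KL(Q||P) exceeds D_KL(P||Q) by 1.0801 bits): KL divergence is asymmetric.

D_KL(P||Q) = Σ P(x) log₂(P(x)/Q(x))

Computing term by term:
  P(1)·log₂(P(1)/Q(1)) = 0.01·log₂(0.01/0.0173) = -0.00791
  P(2)·log₂(P(2)/Q(2)) = 0.0263·log₂(0.0263/0.6118) = -0.11940
  P(3)·log₂(P(3)/Q(3)) = 0.9637·log₂(0.9637/0.3709) = 1.32755

D_KL(P||Q) = -0.00791 - 0.11940 + 1.32755 = 1.20024 ≈ 1.2002 bits

D_KL(Q||P) = Σ Q(x) log₂(Q(x)/P(x))

Computing term by term:
  Q(1)·log₂(Q(1)/P(1)) = 0.0173·log₂(0.0173/0.01) = 0.01368
  Q(2)·log₂(Q(2)/P(2)) = 0.6118·log₂(0.6118/0.0263) = 2.77753
  Q(3)·log₂(Q(3)/P(3)) = 0.3709·log₂(0.3709/0.9637) = -0.51093

D_KL(Q||P) = 0.01368 + 2.77753 - 0.51093 = 2.28028 ≈ 2.2803 bits

These are NOT equal (difference: 1.0801 bits). KL divergence is asymmetric: D_KL(P||Q) ≠ D_KL(Q||P) in general.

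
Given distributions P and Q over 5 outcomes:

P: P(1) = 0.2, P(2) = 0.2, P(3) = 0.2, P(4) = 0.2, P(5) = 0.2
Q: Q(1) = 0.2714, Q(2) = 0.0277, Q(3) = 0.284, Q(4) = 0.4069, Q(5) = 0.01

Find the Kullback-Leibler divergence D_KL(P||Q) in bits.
1.0406 bits

D_KL(P||Q) = Σ P(x) log₂(P(x)/Q(x))

Computing term by term:
  P(1)·log₂(P(1)/Q(1)) = 0.2·log₂(0.2/0.2714) = -0.08808
  P(2)·log₂(P(2)/Q(2)) = 0.2·log₂(0.2/0.0277) = 0.57041
  P(3)·log₂(P(3)/Q(3)) = 0.2·log₂(0.2/0.284) = -0.10118
  P(4)·log₂(P(4)/Q(4)) = 0.2·log₂(0.2/0.4069) = -0.20493
  P(5)·log₂(P(5)/Q(5)) = 0.2·log₂(0.2/0.01) = 0.86439

D_KL(P||Q) = -0.08808 + 0.57041 - 0.10118 - 0.20493 + 0.86439 = 1.04061 ≈ 1.0406 bits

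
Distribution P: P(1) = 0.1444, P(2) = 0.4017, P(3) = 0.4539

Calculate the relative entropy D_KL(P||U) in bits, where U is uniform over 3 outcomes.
0.1360 bits

U(i) = 1/3 for all i

D_KL(P||U) = Σ P(x) log₂(P(x) / (1/3))
           = Σ P(x) log₂(P(x)) + log₂(3)
           = log₂(3) - H(P)

H(P) = -Σ P(x) log₂(P(x)):
  -P(1)·log₂(P(1)) = -(0.1444)·log₂(0.1444) = 0.40314
  -P(2)·log₂(P(2)) = -(0.4017)·log₂(0.4017) = 0.52856
  -P(3)·log₂(P(3)) = -(0.4539)·log₂(0.4539) = 0.51724
H(P) = 0.40314 + 0.52856 + 0.51724 = 1.44894 bits

log₂(3) = 1.58496 bits

D_KL(P||U) = 1.58496 - 1.44894 = 0.13602 ≈ 0.1360 bits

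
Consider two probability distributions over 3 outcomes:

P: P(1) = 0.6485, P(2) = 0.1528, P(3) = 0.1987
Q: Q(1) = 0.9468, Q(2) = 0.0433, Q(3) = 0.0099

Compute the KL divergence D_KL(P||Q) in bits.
0.7837 bits

D_KL(P||Q) = Σ P(x) log₂(P(x)/Q(x))

Computing term by term:
  P(1)·log₂(P(1)/Q(1)) = 0.6485·log₂(0.6485/0.9468) = -0.35405
  P(2)·log₂(P(2)/Q(2)) = 0.1528·log₂(0.1528/0.0433) = 0.27797
  P(3)·log₂(P(3)/Q(3)) = 0.1987·log₂(0.1987/0.0099) = 0.85978

D_KL(P||Q) = -0.35405 + 0.27797 + 0.85978 = 0.78370 ≈ 0.7837 bits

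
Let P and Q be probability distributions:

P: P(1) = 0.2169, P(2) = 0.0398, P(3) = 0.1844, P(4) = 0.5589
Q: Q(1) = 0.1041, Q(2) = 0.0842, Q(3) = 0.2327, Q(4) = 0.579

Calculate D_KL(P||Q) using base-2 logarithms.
0.0963 bits

D_KL(P||Q) = Σ P(x) log₂(P(x)/Q(x))

Computing term by term:
  P(1)·log₂(P(1)/Q(1)) = 0.2169·log₂(0.2169/0.1041) = 0.22971
  P(2)·log₂(P(2)/Q(2)) = 0.0398·log₂(0.0398/0.0842) = -0.04303
  P(3)·log₂(P(3)/Q(3)) = 0.1844·log₂(0.1844/0.2327) = -0.06189
  P(4)·log₂(P(4)/Q(4)) = 0.5589·log₂(0.5589/0.579) = -0.02849

D_KL(P||Q) = 0.22971 - 0.04303 - 0.06189 - 0.02849 = 0.09630 ≈ 0.0963 bits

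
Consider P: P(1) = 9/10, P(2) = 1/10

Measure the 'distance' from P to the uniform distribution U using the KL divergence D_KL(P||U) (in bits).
0.5310 bits

U(i) = 1/2 for all i

D_KL(P||U) = Σ P(x) log₂(P(x) / (1/2))
           = Σ P(x) log₂(P(x)) + log₂(2)
           = log₂(2) - H(P)

H(P) = -Σ P(x) log₂(P(x)):
  -P(1)·log₂(P(1)) = -(9/10)·log₂(9/10) = 0.13680
  -P(2)·log₂(P(2)) = -(1/10)·log₂(1/10) = 0.33219
H(P) = 0.13680 + 0.33219 = 0.46899 bits

log₂(2) = 1.00000 bits

D_KL(P||U) = 1.00000 - 0.46899 = 0.53101 ≈ 0.5310 bits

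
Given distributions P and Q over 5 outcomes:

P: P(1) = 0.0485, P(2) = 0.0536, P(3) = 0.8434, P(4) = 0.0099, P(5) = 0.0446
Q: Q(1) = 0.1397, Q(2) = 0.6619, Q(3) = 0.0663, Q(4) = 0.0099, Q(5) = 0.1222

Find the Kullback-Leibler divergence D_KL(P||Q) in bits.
2.7613 bits

D_KL(P||Q) = Σ P(x) log₂(P(x)/Q(x))

Computing term by term:
  P(1)·log₂(P(1)/Q(1)) = 0.0485·log₂(0.0485/0.1397) = -0.07402
  P(2)·log₂(P(2)/Q(2)) = 0.0536·log₂(0.0536/0.6619) = -0.19437
  P(3)·log₂(P(3)/Q(3)) = 0.8434·log₂(0.8434/0.0663) = 3.09455
  P(4)·log₂(P(4)/Q(4)) = 0.0099·log₂(0.0099/0.0099) = 0.00000
  P(5)·log₂(P(5)/Q(5)) = 0.0446·log₂(0.0446/0.1222) = -0.06485

D_KL(P||Q) = -0.07402 - 0.19437 + 3.09455 + 0.00000 - 0.06485 = 2.76131 ≈ 2.7613 bits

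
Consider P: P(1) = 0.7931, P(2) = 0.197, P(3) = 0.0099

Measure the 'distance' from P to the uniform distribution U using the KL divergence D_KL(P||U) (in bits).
0.7921 bits

U(i) = 1/3 for all i

D_KL(P||U) = Σ P(x) log₂(P(x) / (1/3))
           = Σ P(x) log₂(P(x)) + log₂(3)
           = log₂(3) - H(P)

H(P) = -Σ P(x) log₂(P(x)):
  -P(1)·log₂(P(1)) = -(0.7931)·log₂(0.7931) = 0.26523
  -P(2)·log₂(P(2)) = -(0.197)·log₂(0.197) = 0.46172
  -P(3)·log₂(P(3)) = -(0.0099)·log₂(0.0099) = 0.06592
H(P) = 0.26523 + 0.46172 + 0.06592 = 0.79287 bits

log₂(3) = 1.58496 bits

D_KL(P||U) = 1.58496 - 0.79287 = 0.79209 ≈ 0.7921 bits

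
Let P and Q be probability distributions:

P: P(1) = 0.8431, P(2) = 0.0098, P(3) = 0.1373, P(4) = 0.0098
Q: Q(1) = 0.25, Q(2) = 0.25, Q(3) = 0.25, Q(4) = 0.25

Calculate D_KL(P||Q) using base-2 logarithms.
1.2683 bits

D_KL(P||Q) = Σ P(x) log₂(P(x)/Q(x))

Computing term by term:
  P(1)·log₂(P(1)/Q(1)) = 0.8431·log₂(0.8431/0.25) = 1.47861
  P(2)·log₂(P(2)/Q(2)) = 0.0098·log₂(0.0098/0.25) = -0.04580
  P(3)·log₂(P(3)/Q(3)) = 0.1373·log₂(0.1373/0.25) = -0.11871
  P(4)·log₂(P(4)/Q(4)) = 0.0098·log₂(0.0098/0.25) = -0.04580

D_KL(P||Q) = 1.47861 - 0.04580 - 0.11871 - 0.04580 = 1.26830 ≈ 1.2683 bits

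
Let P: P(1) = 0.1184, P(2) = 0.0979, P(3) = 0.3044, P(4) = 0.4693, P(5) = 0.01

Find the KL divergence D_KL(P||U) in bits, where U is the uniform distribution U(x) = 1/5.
0.5283 bits

U(i) = 1/5 for all i

D_KL(P||U) = Σ P(x) log₂(P(x) / (1/5))
           = Σ P(x) log₂(P(x)) + log₂(5)
           = log₂(5) - H(P)

H(P) = -Σ P(x) log₂(P(x)):
  -P(1)·log₂(P(1)) = -(0.1184)·log₂(0.1184) = 0.36447
  -P(2)·log₂(P(2)) = -(0.0979)·log₂(0.0979) = 0.32821
  -P(3)·log₂(P(3)) = -(0.3044)·log₂(0.3044) = 0.52234
  -P(4)·log₂(P(4)) = -(0.4693)·log₂(0.4693) = 0.51220
  -P(5)·log₂(P(5)) = -(0.01)·log₂(0.01) = 0.06644
H(P) = 0.36447 + 0.32821 + 0.52234 + 0.51220 + 0.06644 = 1.79366 bits

log₂(5) = 2.32193 bits

D_KL(P||U) = 2.32193 - 1.79366 = 0.52827 ≈ 0.5283 bits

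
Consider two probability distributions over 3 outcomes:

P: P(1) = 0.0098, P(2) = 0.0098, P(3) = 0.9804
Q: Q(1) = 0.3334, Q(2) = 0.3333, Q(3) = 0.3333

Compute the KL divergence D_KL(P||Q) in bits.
1.4263 bits

D_KL(P||Q) = Σ P(x) log₂(P(x)/Q(x))

Computing term by term:
  P(1)·log₂(P(1)/Q(1)) = 0.0098·log₂(0.0098/0.3334) = -0.04987
  P(2)·log₂(P(2)/Q(2)) = 0.0098·log₂(0.0098/0.3333) = -0.04986
  P(3)·log₂(P(3)/Q(3)) = 0.9804·log₂(0.9804/0.3333) = 1.52604

D_KL(P||Q) = -0.04987 - 0.04986 + 1.52604 = 1.42631 ≈ 1.4263 bits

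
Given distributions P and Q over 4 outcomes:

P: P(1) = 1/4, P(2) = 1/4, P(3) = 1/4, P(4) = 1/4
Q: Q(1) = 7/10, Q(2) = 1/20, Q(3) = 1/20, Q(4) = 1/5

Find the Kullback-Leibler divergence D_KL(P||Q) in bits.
0.8701 bits

D_KL(P||Q) = Σ P(x) log₂(P(x)/Q(x))

Computing term by term:
  P(1)·log₂(P(1)/Q(1)) = (1/4)·log₂((1/4)/(7/10)) = -0.37136
  P(2)·log₂(P(2)/Q(2)) = (1/4)·log₂((1/4)/(1/20)) = 0.58048
  P(3)·log₂(P(3)/Q(3)) = (1/4)·log₂((1/4)/(1/20)) = 0.58048
  P(4)·log₂(P(4)/Q(4)) = (1/4)·log₂((1/4)/(1/5)) = 0.08048

D_KL(P||Q) = -0.37136 + 0.58048 + 0.58048 + 0.08048 = 0.87008 ≈ 0.8701 bits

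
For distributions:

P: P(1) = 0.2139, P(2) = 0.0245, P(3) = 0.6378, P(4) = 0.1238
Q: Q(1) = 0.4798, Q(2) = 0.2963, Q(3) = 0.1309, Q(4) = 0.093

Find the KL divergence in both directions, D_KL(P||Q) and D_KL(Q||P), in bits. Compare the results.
D_KL(P||Q) = 1.1708 bits, D_KL(Q||P) = 1.2873 bits. D_KL(Q||P) is larger than D_KL(P||Q) by 0.1165 bits; the two directions differ.

D_KL(P||Q) = Σ P(x) log₂(P(x)/Q(x))

Computing term by term:
  P(1)·log₂(P(1)/Q(1)) = 0.2139·log₂(0.2139/0.4798) = -0.24930
  P(2)·log₂(P(2)/Q(2)) = 0.0245·log₂(0.0245/0.2963) = -0.08811
  P(3)·log₂(P(3)/Q(3)) = 0.6378·log₂(0.6378/0.1309) = 1.45714
  P(4)·log₂(P(4)/Q(4)) = 0.1238·log₂(0.1238/0.093) = 0.05109

D_KL(P||Q) = -0.24930 - 0.08811 + 1.45714 + 0.05109 = 1.17082 ≈ 1.1708 bits

D_KL(Q||P) = Σ Q(x) log₂(Q(x)/P(x))

Computing term by term:
  Q(1)·log₂(Q(1)/P(1)) = 0.4798·log₂(0.4798/0.2139) = 0.55921
  Q(2)·log₂(Q(2)/P(2)) = 0.2963·log₂(0.2963/0.0245) = 1.06556
  Q(3)·log₂(Q(3)/P(3)) = 0.1309·log₂(0.1309/0.6378) = -0.29906
  Q(4)·log₂(Q(4)/P(4)) = 0.093·log₂(0.093/0.1238) = -0.03838

D_KL(Q||P) = 0.55921 + 1.06556 - 0.29906 - 0.03838 = 1.28733 ≈ 1.2873 bits

These are NOT equal (difference: 0.1165 bits). KL divergence is asymmetric: D_KL(P||Q) ≠ D_KL(Q||P) in general.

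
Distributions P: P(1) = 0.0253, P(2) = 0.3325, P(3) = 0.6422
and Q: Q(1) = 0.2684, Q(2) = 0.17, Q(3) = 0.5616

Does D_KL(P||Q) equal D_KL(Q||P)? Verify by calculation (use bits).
D_KL(P||Q) = 0.3599 bits, D_KL(Q||P) = 0.6413 bits. No — D_KL(P||Q) ≠ D_KL(Q||P) for this pair.

D_KL(P||Q) = Σ P(x) log₂(P(x)/Q(x))

Computing term by term:
  P(1)·log₂(P(1)/Q(1)) = 0.0253·log₂(0.0253/0.2684) = -0.08620
  P(2)·log₂(P(2)/Q(2)) = 0.3325·log₂(0.3325/0.17) = 0.32180
  P(3)·log₂(P(3)/Q(3)) = 0.6422·log₂(0.6422/0.5616) = 0.12425

D_KL(P||Q) = -0.08620 + 0.32180 + 0.12425 = 0.35985 ≈ 0.3599 bits

D_KL(Q||P) = Σ Q(x) log₂(Q(x)/P(x))

Computing term by term:
  Q(1)·log₂(Q(1)/P(1)) = 0.2684·log₂(0.2684/0.0253) = 0.91449
  Q(2)·log₂(Q(2)/P(2)) = 0.17·log₂(0.17/0.3325) = -0.16453
  Q(3)·log₂(Q(3)/P(3)) = 0.5616·log₂(0.5616/0.6422) = -0.10866

D_KL(Q||P) = 0.91449 - 0.16453 - 0.10866 = 0.64130 ≈ 0.6413 bits

These are NOT equal (difference: 0.2814 bits). KL divergence is asymmetric: D_KL(P||Q) ≠ D_KL(Q||P) in general.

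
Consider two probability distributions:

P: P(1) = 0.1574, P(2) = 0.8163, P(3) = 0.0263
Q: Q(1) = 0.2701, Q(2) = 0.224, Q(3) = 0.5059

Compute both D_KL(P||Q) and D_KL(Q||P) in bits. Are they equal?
D_KL(P||Q) = 1.2881 bits, D_KL(Q||P) = 1.9506 bits. No, they are not equal.

D_KL(P||Q) = Σ P(x) log₂(P(x)/Q(x))

Computing term by term:
  P(1)·log₂(P(1)/Q(1)) = 0.1574·log₂(0.1574/0.2701) = -0.12262
  P(2)·log₂(P(2)/Q(2)) = 0.8163·log₂(0.8163/0.224) = 1.52289
  P(3)·log₂(P(3)/Q(3)) = 0.0263·log₂(0.0263/0.5059) = -0.11219

D_KL(P||Q) = -0.12262 + 1.52289 - 0.11219 = 1.28808 ≈ 1.2881 bits

D_KL(Q||P) = Σ Q(x) log₂(Q(x)/P(x))

Computing term by term:
  Q(1)·log₂(Q(1)/P(1)) = 0.2701·log₂(0.2701/0.1574) = 0.21042
  Q(2)·log₂(Q(2)/P(2)) = 0.224·log₂(0.224/0.8163) = -0.41789
  Q(3)·log₂(Q(3)/P(3)) = 0.5059·log₂(0.5059/0.0263) = 2.15803

D_KL(Q||P) = 0.21042 - 0.41789 + 2.15803 = 1.95056 ≈ 1.9506 bits

These are NOT equal (difference: 0.6625 bits). KL divergence is asymmetric: D_KL(P||Q) ≠ D_KL(Q||P) in general.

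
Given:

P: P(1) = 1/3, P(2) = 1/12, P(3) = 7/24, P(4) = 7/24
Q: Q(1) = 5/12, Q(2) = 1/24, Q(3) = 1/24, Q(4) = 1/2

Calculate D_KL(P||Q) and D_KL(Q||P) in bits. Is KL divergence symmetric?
D_KL(P||Q) = 0.5680 bits, D_KL(Q||P) = 0.3643 bits. No, KL divergence is not symmetric.

D_KL(P||Q) = Σ P(x) log₂(P(x)/Q(x))

Computing term by term:
  P(1)·log₂(P(1)/Q(1)) = (1/3)·log₂((1/3)/(5/12)) = -0.10731
  P(2)·log₂(P(2)/Q(2)) = (1/12)·log₂((1/12)/(1/24)) = 0.08333
  P(3)·log₂(P(3)/Q(3)) = (7/24)·log₂((7/24)/(1/24)) = 0.81881
  P(4)·log₂(P(4)/Q(4)) = (7/24)·log₂((7/24)/(1/2)) = -0.22680

D_KL(P||Q) = -0.10731 + 0.08333 + 0.81881 - 0.22680 = 0.56803 ≈ 0.5680 bits

D_KL(Q||P) = Σ Q(x) log₂(Q(x)/P(x))

Computing term by term:
  Q(1)·log₂(Q(1)/P(1)) = (5/12)·log₂((5/12)/(1/3)) = 0.13414
  Q(2)·log₂(Q(2)/P(2)) = (1/24)·log₂((1/24)/(1/12)) = -0.04167
  Q(3)·log₂(Q(3)/P(3)) = (1/24)·log₂((1/24)/(7/24)) = -0.11697
  Q(4)·log₂(Q(4)/P(4)) = (1/2)·log₂((1/2)/(7/24)) = 0.38880

D_KL(Q||P) = 0.13414 - 0.04167 - 0.11697 + 0.38880 = 0.36430 ≈ 0.3643 bits

These are NOT equal (difference: 0.2037 bits). KL divergence is asymmetric: D_KL(P||Q) ≠ D_KL(Q||P) in general.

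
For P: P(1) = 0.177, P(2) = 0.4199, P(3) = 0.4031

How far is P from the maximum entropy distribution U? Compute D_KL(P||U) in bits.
0.0887 bits

U(i) = 1/3 for all i

D_KL(P||U) = Σ P(x) log₂(P(x) / (1/3))
           = Σ P(x) log₂(P(x)) + log₂(3)
           = log₂(3) - H(P)

H(P) = -Σ P(x) log₂(P(x)):
  -P(1)·log₂(P(1)) = -(0.177)·log₂(0.177) = 0.44218
  -P(2)·log₂(P(2)) = -(0.4199)·log₂(0.4199) = 0.52567
  -P(3)·log₂(P(3)) = -(0.4031)·log₂(0.4031) = 0.52838
H(P) = 0.44218 + 0.52567 + 0.52838 = 1.49623 bits

log₂(3) = 1.58496 bits

D_KL(P||U) = 1.58496 - 1.49623 = 0.08873 ≈ 0.0887 bits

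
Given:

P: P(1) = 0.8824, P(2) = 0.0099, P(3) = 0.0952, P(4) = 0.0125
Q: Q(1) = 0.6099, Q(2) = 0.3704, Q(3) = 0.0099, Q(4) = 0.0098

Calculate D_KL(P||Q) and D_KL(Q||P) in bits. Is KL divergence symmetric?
D_KL(P||Q) = 0.7337 bits, D_KL(Q||P) = 1.5748 bits. No, KL divergence is not symmetric.

D_KL(P||Q) = Σ P(x) log₂(P(x)/Q(x))

Computing term by term:
  P(1)·log₂(P(1)/Q(1)) = 0.8824·log₂(0.8824/0.6099) = 0.47020
  P(2)·log₂(P(2)/Q(2)) = 0.0099·log₂(0.0099/0.3704) = -0.05173
  P(3)·log₂(P(3)/Q(3)) = 0.0952·log₂(0.0952/0.0099) = 0.31087
  P(4)·log₂(P(4)/Q(4)) = 0.0125·log₂(0.0125/0.0098) = 0.00439

D_KL(P||Q) = 0.47020 - 0.05173 + 0.31087 + 0.00439 = 0.73373 ≈ 0.7337 bits

D_KL(Q||P) = Σ Q(x) log₂(Q(x)/P(x))

Computing term by term:
  Q(1)·log₂(Q(1)/P(1)) = 0.6099·log₂(0.6099/0.8824) = -0.32499
  Q(2)·log₂(Q(2)/P(2)) = 0.3704·log₂(0.3704/0.0099) = 1.93553
  Q(3)·log₂(Q(3)/P(3)) = 0.0099·log₂(0.0099/0.0952) = -0.03233
  Q(4)·log₂(Q(4)/P(4)) = 0.0098·log₂(0.0098/0.0125) = -0.00344

D_KL(Q||P) = -0.32499 + 1.93553 - 0.03233 - 0.00344 = 1.57477 ≈ 1.5748 bits

These are NOT equal (difference: 0.8411 bits). KL divergence is asymmetric: D_KL(P||Q) ≠ D_KL(Q||P) in general.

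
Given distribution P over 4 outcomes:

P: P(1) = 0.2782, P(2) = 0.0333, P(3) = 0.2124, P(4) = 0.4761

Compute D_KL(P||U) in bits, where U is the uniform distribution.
0.3386 bits

U(i) = 1/4 for all i

D_KL(P||U) = Σ P(x) log₂(P(x) / (1/4))
           = Σ P(x) log₂(P(x)) + log₂(4)
           = log₂(4) - H(P)

H(P) = -Σ P(x) log₂(P(x)):
  -P(1)·log₂(P(1)) = -(0.2782)·log₂(0.2782) = 0.51350
  -P(2)·log₂(P(2)) = -(0.0333)·log₂(0.0333) = 0.16345
  -P(3)·log₂(P(3)) = -(0.2124)·log₂(0.2124) = 0.47474
  -P(4)·log₂(P(4)) = -(0.4761)·log₂(0.4761) = 0.50974
H(P) = 0.51350 + 0.16345 + 0.47474 + 0.50974 = 1.66143 bits

log₂(4) = 2.00000 bits

D_KL(P||U) = 2.00000 - 1.66143 = 0.33857 ≈ 0.3386 bits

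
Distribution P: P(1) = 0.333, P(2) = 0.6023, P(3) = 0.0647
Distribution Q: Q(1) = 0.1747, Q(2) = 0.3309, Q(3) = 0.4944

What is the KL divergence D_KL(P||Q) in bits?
0.6405 bits

D_KL(P||Q) = Σ P(x) log₂(P(x)/Q(x))

Computing term by term:
  P(1)·log₂(P(1)/Q(1)) = 0.333·log₂(0.333/0.1747) = 0.30990
  P(2)·log₂(P(2)/Q(2)) = 0.6023·log₂(0.6023/0.3309) = 0.52044
  P(3)·log₂(P(3)/Q(3)) = 0.0647·log₂(0.0647/0.4944) = -0.18982

D_KL(P||Q) = 0.30990 + 0.52044 - 0.18982 = 0.64052 ≈ 0.6405 bits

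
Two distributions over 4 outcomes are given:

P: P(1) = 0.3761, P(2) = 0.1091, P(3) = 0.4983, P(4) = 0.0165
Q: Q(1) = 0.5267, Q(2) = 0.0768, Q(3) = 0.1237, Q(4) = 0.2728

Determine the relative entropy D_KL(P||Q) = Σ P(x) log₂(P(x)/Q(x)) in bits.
0.8074 bits

D_KL(P||Q) = Σ P(x) log₂(P(x)/Q(x))

Computing term by term:
  P(1)·log₂(P(1)/Q(1)) = 0.3761·log₂(0.3761/0.5267) = -0.18273
  P(2)·log₂(P(2)/Q(2)) = 0.1091·log₂(0.1091/0.0768) = 0.05526
  P(3)·log₂(P(3)/Q(3)) = 0.4983·log₂(0.4983/0.1237) = 1.00167
  P(4)·log₂(P(4)/Q(4)) = 0.0165·log₂(0.0165/0.2728) = -0.06678

D_KL(P||Q) = -0.18273 + 0.05526 + 1.00167 - 0.06678 = 0.80742 ≈ 0.8074 bits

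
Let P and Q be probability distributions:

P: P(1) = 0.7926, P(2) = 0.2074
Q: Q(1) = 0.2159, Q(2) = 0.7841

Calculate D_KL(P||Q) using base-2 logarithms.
1.0892 bits

D_KL(P||Q) = Σ P(x) log₂(P(x)/Q(x))

Computing term by term:
  P(1)·log₂(P(1)/Q(1)) = 0.7926·log₂(0.7926/0.2159) = 1.48710
  P(2)·log₂(P(2)/Q(2)) = 0.2074·log₂(0.2074/0.7841) = -0.39792

D_KL(P||Q) = 1.48710 - 0.39792 = 1.08918 ≈ 1.0892 bits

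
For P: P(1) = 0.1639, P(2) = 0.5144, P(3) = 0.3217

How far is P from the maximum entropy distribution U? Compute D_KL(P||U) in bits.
0.1376 bits

U(i) = 1/3 for all i

D_KL(P||U) = Σ P(x) log₂(P(x) / (1/3))
           = Σ P(x) log₂(P(x)) + log₂(3)
           = log₂(3) - H(P)

H(P) = -Σ P(x) log₂(P(x)):
  -P(1)·log₂(P(1)) = -(0.1639)·log₂(0.1639) = 0.42763
  -P(2)·log₂(P(2)) = -(0.5144)·log₂(0.5144) = 0.49333
  -P(3)·log₂(P(3)) = -(0.3217)·log₂(0.3217) = 0.52637
H(P) = 0.42763 + 0.49333 + 0.52637 = 1.44733 bits

log₂(3) = 1.58496 bits

D_KL(P||U) = 1.58496 - 1.44733 = 0.13763 ≈ 0.1376 bits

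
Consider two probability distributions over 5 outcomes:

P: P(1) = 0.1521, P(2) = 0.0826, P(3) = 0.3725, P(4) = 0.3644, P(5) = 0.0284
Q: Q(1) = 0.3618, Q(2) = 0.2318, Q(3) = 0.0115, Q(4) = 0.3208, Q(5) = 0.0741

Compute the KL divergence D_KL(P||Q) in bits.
1.5836 bits

D_KL(P||Q) = Σ P(x) log₂(P(x)/Q(x))

Computing term by term:
  P(1)·log₂(P(1)/Q(1)) = 0.1521·log₂(0.1521/0.3618) = -0.19015
  P(2)·log₂(P(2)/Q(2)) = 0.0826·log₂(0.0826/0.2318) = -0.12296
  P(3)·log₂(P(3)/Q(3)) = 0.3725·log₂(0.3725/0.0115) = 1.86903
  P(4)·log₂(P(4)/Q(4)) = 0.3644·log₂(0.3644/0.3208) = 0.06699
  P(5)·log₂(P(5)/Q(5)) = 0.0284·log₂(0.0284/0.0741) = -0.03929

D_KL(P||Q) = -0.19015 - 0.12296 + 1.86903 + 0.06699 - 0.03929 = 1.58362 ≈ 1.5836 bits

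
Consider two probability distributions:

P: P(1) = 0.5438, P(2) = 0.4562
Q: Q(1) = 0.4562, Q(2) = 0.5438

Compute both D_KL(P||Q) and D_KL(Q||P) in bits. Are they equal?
D_KL(P||Q) = 0.0222 bits, D_KL(Q||P) = 0.0222 bits. Yes, in this case they are equal (although KL divergence is not symmetric in general).

D_KL(P||Q) = Σ P(x) log₂(P(x)/Q(x))

Computing term by term:
  P(1)·log₂(P(1)/Q(1)) = 0.5438·log₂(0.5438/0.4562) = 0.13780
  P(2)·log₂(P(2)/Q(2)) = 0.4562·log₂(0.4562/0.5438) = -0.11561

D_KL(P||Q) = 0.13780 - 0.11561 = 0.02219 ≈ 0.0222 bits

D_KL(Q||P) = Σ Q(x) log₂(Q(x)/P(x))

Computing term by term:
  Q(1)·log₂(Q(1)/P(1)) = 0.4562·log₂(0.4562/0.5438) = -0.11561
  Q(2)·log₂(Q(2)/P(2)) = 0.5438·log₂(0.5438/0.4562) = 0.13780

D_KL(Q||P) = -0.11561 + 0.13780 = 0.02219 ≈ 0.0222 bits

These ARE equal here. Q is P with outcomes relabeled (Q(1) = P(2), Q(2) = P(1)) by a relabeling that is its own inverse, so the two sums contain exactly the same terms in a different order. This is a special case — KL divergence is not symmetric in general: D_KL(P||Q) ≠ D_KL(Q||P) for most P, Q.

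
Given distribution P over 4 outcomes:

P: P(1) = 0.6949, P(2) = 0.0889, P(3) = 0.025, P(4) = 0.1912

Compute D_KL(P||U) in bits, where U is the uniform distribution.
0.7353 bits

U(i) = 1/4 for all i

D_KL(P||U) = Σ P(x) log₂(P(x) / (1/4))
           = Σ P(x) log₂(P(x)) + log₂(4)
           = log₂(4) - H(P)

H(P) = -Σ P(x) log₂(P(x)):
  -P(1)·log₂(P(1)) = -(0.6949)·log₂(0.6949) = 0.36491
  -P(2)·log₂(P(2)) = -(0.0889)·log₂(0.0889) = 0.31041
  -P(3)·log₂(P(3)) = -(0.025)·log₂(0.025) = 0.13305
  -P(4)·log₂(P(4)) = -(0.1912)·log₂(0.1912) = 0.45636
H(P) = 0.36491 + 0.31041 + 0.13305 + 0.45636 = 1.26473 bits

log₂(4) = 2.00000 bits

D_KL(P||U) = 2.00000 - 1.26473 = 0.73527 ≈ 0.7353 bits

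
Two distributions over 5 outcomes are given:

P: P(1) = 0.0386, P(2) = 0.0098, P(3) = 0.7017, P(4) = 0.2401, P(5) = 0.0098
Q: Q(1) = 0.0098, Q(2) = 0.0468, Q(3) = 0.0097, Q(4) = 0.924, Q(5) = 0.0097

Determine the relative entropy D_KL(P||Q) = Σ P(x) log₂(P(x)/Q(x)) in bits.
3.9218 bits

D_KL(P||Q) = Σ P(x) log₂(P(x)/Q(x))

Computing term by term:
  P(1)·log₂(P(1)/Q(1)) = 0.0386·log₂(0.0386/0.0098) = 0.07634
  P(2)·log₂(P(2)/Q(2)) = 0.0098·log₂(0.0098/0.0468) = -0.02211
  P(3)·log₂(P(3)/Q(3)) = 0.7017·log₂(0.7017/0.0097) = 4.33421
  P(4)·log₂(P(4)/Q(4)) = 0.2401·log₂(0.2401/0.924) = -0.46682
  P(5)·log₂(P(5)/Q(5)) = 0.0098·log₂(0.0098/0.0097) = 0.00015

D_KL(P||Q) = 0.07634 - 0.02211 + 4.33421 - 0.46682 + 0.00015 = 3.92177 ≈ 3.9218 bits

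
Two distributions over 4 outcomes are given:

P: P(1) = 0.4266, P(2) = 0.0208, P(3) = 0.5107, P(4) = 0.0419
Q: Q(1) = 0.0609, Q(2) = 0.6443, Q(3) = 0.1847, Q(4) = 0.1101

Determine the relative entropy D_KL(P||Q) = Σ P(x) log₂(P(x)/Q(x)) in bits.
1.7860 bits

D_KL(P||Q) = Σ P(x) log₂(P(x)/Q(x))

Computing term by term:
  P(1)·log₂(P(1)/Q(1)) = 0.4266·log₂(0.4266/0.0609) = 1.19805
  P(2)·log₂(P(2)/Q(2)) = 0.0208·log₂(0.0208/0.6443) = -0.10302
  P(3)·log₂(P(3)/Q(3)) = 0.5107·log₂(0.5107/0.1847) = 0.74935
  P(4)·log₂(P(4)/Q(4)) = 0.0419·log₂(0.0419/0.1101) = -0.05840

D_KL(P||Q) = 1.19805 - 0.10302 + 0.74935 - 0.05840 = 1.78598 ≈ 1.7860 bits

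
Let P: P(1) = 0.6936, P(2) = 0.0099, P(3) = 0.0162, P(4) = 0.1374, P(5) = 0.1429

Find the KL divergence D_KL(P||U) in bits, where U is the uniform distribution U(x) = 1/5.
0.9990 bits

U(i) = 1/5 for all i

D_KL(P||U) = Σ P(x) log₂(P(x) / (1/5))
           = Σ P(x) log₂(P(x)) + log₂(5)
           = log₂(5) - H(P)

H(P) = -Σ P(x) log₂(P(x)):
  -P(1)·log₂(P(1)) = -(0.6936)·log₂(0.6936) = 0.36610
  -P(2)·log₂(P(2)) = -(0.0099)·log₂(0.0099) = 0.06592
  -P(3)·log₂(P(3)) = -(0.0162)·log₂(0.0162) = 0.09636
  -P(4)·log₂(P(4)) = -(0.1374)·log₂(0.1374) = 0.39345
  -P(5)·log₂(P(5)) = -(0.1429)·log₂(0.1429) = 0.40111
H(P) = 0.36610 + 0.06592 + 0.09636 + 0.39345 + 0.40111 = 1.32294 bits

log₂(5) = 2.32193 bits

D_KL(P||U) = 2.32193 - 1.32294 = 0.99899 ≈ 0.9990 bits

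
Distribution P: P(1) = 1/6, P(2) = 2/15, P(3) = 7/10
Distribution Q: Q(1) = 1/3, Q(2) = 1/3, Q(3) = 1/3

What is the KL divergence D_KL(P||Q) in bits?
0.4063 bits

D_KL(P||Q) = Σ P(x) log₂(P(x)/Q(x))

Computing term by term:
  P(1)·log₂(P(1)/Q(1)) = (1/6)·log₂((1/6)/(1/3)) = -0.16667
  P(2)·log₂(P(2)/Q(2)) = (2/15)·log₂((2/15)/(1/3)) = -0.17626
  P(3)·log₂(P(3)/Q(3)) = (7/10)·log₂((7/10)/(1/3)) = 0.74927

D_KL(P||Q) = -0.16667 - 0.17626 + 0.74927 = 0.40634 ≈ 0.4063 bits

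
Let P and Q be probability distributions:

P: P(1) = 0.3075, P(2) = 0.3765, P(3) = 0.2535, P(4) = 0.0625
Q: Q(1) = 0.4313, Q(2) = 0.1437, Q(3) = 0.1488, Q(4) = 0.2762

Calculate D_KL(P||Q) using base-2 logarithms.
0.4339 bits

D_KL(P||Q) = Σ P(x) log₂(P(x)/Q(x))

Computing term by term:
  P(1)·log₂(P(1)/Q(1)) = 0.3075·log₂(0.3075/0.4313) = -0.15009
  P(2)·log₂(P(2)/Q(2)) = 0.3765·log₂(0.3765/0.1437) = 0.52318
  P(3)·log₂(P(3)/Q(3)) = 0.2535·log₂(0.2535/0.1488) = 0.19484
  P(4)·log₂(P(4)/Q(4)) = 0.0625·log₂(0.0625/0.2762) = -0.13399

D_KL(P||Q) = -0.15009 + 0.52318 + 0.19484 - 0.13399 = 0.43394 ≈ 0.4339 bits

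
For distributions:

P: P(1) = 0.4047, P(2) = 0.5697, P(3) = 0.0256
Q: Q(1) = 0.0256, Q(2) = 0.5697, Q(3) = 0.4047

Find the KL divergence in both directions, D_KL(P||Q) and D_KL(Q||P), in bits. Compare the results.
D_KL(P||Q) = 1.5098 bits, D_KL(Q||P) = 1.5098 bits. The two directions give exactly the same value for this pair.

D_KL(P||Q) = Σ P(x) log₂(P(x)/Q(x))

Computing term by term:
  P(1)·log₂(P(1)/Q(1)) = 0.4047·log₂(0.4047/0.0256) = 1.61177
  P(2)·log₂(P(2)/Q(2)) = 0.5697·log₂(0.5697/0.5697) = 0.00000
  P(3)·log₂(P(3)/Q(3)) = 0.0256·log₂(0.0256/0.4047) = -0.10196

D_KL(P||Q) = 1.61177 + 0.00000 - 0.10196 = 1.50981 ≈ 1.5098 bits

D_KL(Q||P) = Σ Q(x) log₂(Q(x)/P(x))

Computing term by term:
  Q(1)·log₂(Q(1)/P(1)) = 0.0256·log₂(0.0256/0.4047) = -0.10196
  Q(2)·log₂(Q(2)/P(2)) = 0.5697·log₂(0.5697/0.5697) = 0.00000
  Q(3)·log₂(Q(3)/P(3)) = 0.4047·log₂(0.4047/0.0256) = 1.61177

D_KL(Q||P) = -0.10196 + 0.00000 + 1.61177 = 1.50981 ≈ 1.5098 bits

These ARE equal here. Q is P with outcomes relabeled (Q(1) = P(3), Q(3) = P(1)) by a relabeling that is its own inverse, so the two sums contain exactly the same terms in a different order. This is a special case — KL divergence is not symmetric in general: D_KL(P||Q) ≠ D_KL(Q||P) for most P, Q.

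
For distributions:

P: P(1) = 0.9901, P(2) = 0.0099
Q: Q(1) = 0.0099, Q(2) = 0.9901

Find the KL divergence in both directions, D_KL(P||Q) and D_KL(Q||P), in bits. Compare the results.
D_KL(P||Q) = 6.5125 bits, D_KL(Q||P) = 6.5125 bits. The two directions give exactly the same value for this pair.

D_KL(P||Q) = Σ P(x) log₂(P(x)/Q(x))

Computing term by term:
  P(1)·log₂(P(1)/Q(1)) = 0.9901·log₂(0.9901/0.0099) = 6.57823
  P(2)·log₂(P(2)/Q(2)) = 0.0099·log₂(0.0099/0.9901) = -0.06578

D_KL(P||Q) = 6.57823 - 0.06578 = 6.51245 ≈ 6.5125 bits

D_KL(Q||P) = Σ Q(x) log₂(Q(x)/P(x))

Computing term by term:
  Q(1)·log₂(Q(1)/P(1)) = 0.0099·log₂(0.0099/0.9901) = -0.06578
  Q(2)·log₂(Q(2)/P(2)) = 0.9901·log₂(0.9901/0.0099) = 6.57823

D_KL(Q||P) = -0.06578 + 6.57823 = 6.51245 ≈ 6.5125 bits

These ARE equal here. Q is P with outcomes relabeled (Q(1) = P(2), Q(2) = P(1)) by a relabeling that is its own inverse, so the two sums contain exactly the same terms in a different order. This is a special case — KL divergence is not symmetric in general: D_KL(P||Q) ≠ D_KL(Q||P) for most P, Q.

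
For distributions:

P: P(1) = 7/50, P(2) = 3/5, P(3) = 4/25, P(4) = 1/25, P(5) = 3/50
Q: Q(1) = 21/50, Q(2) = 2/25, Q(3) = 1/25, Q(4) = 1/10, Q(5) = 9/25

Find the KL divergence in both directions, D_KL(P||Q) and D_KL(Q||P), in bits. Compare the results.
D_KL(P||Q) = 1.6343 bits, D_KL(Q||P) = 1.4159 bits. D_KL(P||Q) is larger than D_KL(Q||P) by 0.2184 bits; the two directions differ.

D_KL(P||Q) = Σ P(x) log₂(P(x)/Q(x))

Computing term by term:
  P(1)·log₂(P(1)/Q(1)) = (7/50)·log₂((7/50)/(21/50)) = -0.22189
  P(2)·log₂(P(2)/Q(2)) = (3/5)·log₂((3/5)/(2/25)) = 1.74413
  P(3)·log₂(P(3)/Q(3)) = (4/25)·log₂((4/25)/(1/25)) = 0.32000
  P(4)·log₂(P(4)/Q(4)) = (1/25)·log₂((1/25)/(1/10)) = -0.05288
  P(5)·log₂(P(5)/Q(5)) = (3/50)·log₂((3/50)/(9/25)) = -0.15510

D_KL(P||Q) = -0.22189 + 1.74413 + 0.32000 - 0.05288 - 0.15510 = 1.63426 ≈ 1.6343 bits

D_KL(Q||P) = Σ Q(x) log₂(Q(x)/P(x))

Computing term by term:
  Q(1)·log₂(Q(1)/P(1)) = (21/50)·log₂((21/50)/(7/50)) = 0.66568
  Q(2)·log₂(Q(2)/P(2)) = (2/25)·log₂((2/25)/(3/5)) = -0.23255
  Q(3)·log₂(Q(3)/P(3)) = (1/25)·log₂((1/25)/(4/25)) = -0.08000
  Q(4)·log₂(Q(4)/P(4)) = (1/10)·log₂((1/10)/(1/25)) = 0.13219
  Q(5)·log₂(Q(5)/P(5)) = (9/25)·log₂((9/25)/(3/50)) = 0.93059

D_KL(Q||P) = 0.66568 - 0.23255 - 0.08000 + 0.13219 + 0.93059 = 1.41591 ≈ 1.4159 bits

These are NOT equal (difference: 0.2184 bits). KL divergence is asymmetric: D_KL(P||Q) ≠ D_KL(Q||P) in general.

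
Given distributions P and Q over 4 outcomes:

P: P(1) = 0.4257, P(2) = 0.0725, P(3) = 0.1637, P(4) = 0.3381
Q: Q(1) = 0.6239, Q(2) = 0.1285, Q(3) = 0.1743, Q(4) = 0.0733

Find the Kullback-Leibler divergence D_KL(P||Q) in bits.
0.4363 bits

D_KL(P||Q) = Σ P(x) log₂(P(x)/Q(x))

Computing term by term:
  P(1)·log₂(P(1)/Q(1)) = 0.4257·log₂(0.4257/0.6239) = -0.23476
  P(2)·log₂(P(2)/Q(2)) = 0.0725·log₂(0.0725/0.1285) = -0.05986
  P(3)·log₂(P(3)/Q(3)) = 0.1637·log₂(0.1637/0.1743) = -0.01482
  P(4)·log₂(P(4)/Q(4)) = 0.3381·log₂(0.3381/0.0733) = 0.74570

D_KL(P||Q) = -0.23476 - 0.05986 - 0.01482 + 0.74570 = 0.43626 ≈ 0.4363 bits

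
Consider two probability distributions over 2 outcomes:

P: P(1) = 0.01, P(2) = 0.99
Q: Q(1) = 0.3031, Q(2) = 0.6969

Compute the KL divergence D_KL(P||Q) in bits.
0.4522 bits

D_KL(P||Q) = Σ P(x) log₂(P(x)/Q(x))

Computing term by term:
  P(1)·log₂(P(1)/Q(1)) = 0.01·log₂(0.01/0.3031) = -0.04922
  P(2)·log₂(P(2)/Q(2)) = 0.99·log₂(0.99/0.6969) = 0.50141

D_KL(P||Q) = -0.04922 + 0.50141 = 0.45219 ≈ 0.4522 bits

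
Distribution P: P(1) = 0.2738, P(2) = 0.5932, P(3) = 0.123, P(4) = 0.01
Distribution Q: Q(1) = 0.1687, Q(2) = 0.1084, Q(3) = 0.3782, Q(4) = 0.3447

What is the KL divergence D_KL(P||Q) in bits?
1.3955 bits

D_KL(P||Q) = Σ P(x) log₂(P(x)/Q(x))

Computing term by term:
  P(1)·log₂(P(1)/Q(1)) = 0.2738·log₂(0.2738/0.1687) = 0.19129
  P(2)·log₂(P(2)/Q(2)) = 0.5932·log₂(0.5932/0.1084) = 1.45462
  P(3)·log₂(P(3)/Q(3)) = 0.123·log₂(0.123/0.3782) = -0.19932
  P(4)·log₂(P(4)/Q(4)) = 0.01·log₂(0.01/0.3447) = -0.05107

D_KL(P||Q) = 0.19129 + 1.45462 - 0.19932 - 0.05107 = 1.39552 ≈ 1.3955 bits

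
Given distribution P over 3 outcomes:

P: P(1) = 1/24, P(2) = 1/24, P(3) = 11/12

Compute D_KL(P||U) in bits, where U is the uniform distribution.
1.0878 bits

U(i) = 1/3 for all i

D_KL(P||U) = Σ P(x) log₂(P(x) / (1/3))
           = Σ P(x) log₂(P(x)) + log₂(3)
           = log₂(3) - H(P)

H(P) = -Σ P(x) log₂(P(x)):
  -P(1)·log₂(P(1)) = -(1/24)·log₂(1/24) = 0.19104
  -P(2)·log₂(P(2)) = -(1/24)·log₂(1/24) = 0.19104
  -P(3)·log₂(P(3)) = -(11/12)·log₂(11/12) = 0.11507
H(P) = 0.19104 + 0.19104 + 0.11507 = 0.49715 bits

log₂(3) = 1.58496 bits

D_KL(P||U) = 1.58496 - 0.49715 = 1.08781 ≈ 1.0878 bits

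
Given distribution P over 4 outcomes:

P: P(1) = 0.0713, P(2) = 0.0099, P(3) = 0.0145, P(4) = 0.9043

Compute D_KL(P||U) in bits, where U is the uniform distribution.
1.4426 bits

U(i) = 1/4 for all i

D_KL(P||U) = Σ P(x) log₂(P(x) / (1/4))
           = Σ P(x) log₂(P(x)) + log₂(4)
           = log₂(4) - H(P)

H(P) = -Σ P(x) log₂(P(x)):
  -P(1)·log₂(P(1)) = -(0.0713)·log₂(0.0713) = 0.27165
  -P(2)·log₂(P(2)) = -(0.0099)·log₂(0.0099) = 0.06592
  -P(3)·log₂(P(3)) = -(0.0145)·log₂(0.0145) = 0.08856
  -P(4)·log₂(P(4)) = -(0.9043)·log₂(0.9043) = 0.13124
H(P) = 0.27165 + 0.06592 + 0.08856 + 0.13124 = 0.55737 bits

log₂(4) = 2.00000 bits

D_KL(P||U) = 2.00000 - 0.55737 = 1.44263 ≈ 1.4426 bits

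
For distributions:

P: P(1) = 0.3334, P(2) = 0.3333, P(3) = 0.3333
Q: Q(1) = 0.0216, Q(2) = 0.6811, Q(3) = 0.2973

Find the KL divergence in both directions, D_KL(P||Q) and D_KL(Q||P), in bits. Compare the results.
D_KL(P||Q) = 1.0276 bits, D_KL(Q||P) = 0.5679 bits. D_KL(P||Q) is larger than D_KL(Q||P) by 0.4597 bits; the two directions differ.

D_KL(P||Q) = Σ P(x) log₂(P(x)/Q(x))

Computing term by term:
  P(1)·log₂(P(1)/Q(1)) = 0.3334·log₂(0.3334/0.0216) = 1.31631
  P(2)·log₂(P(2)/Q(2)) = 0.3333·log₂(0.3333/0.6811) = -0.34365
  P(3)·log₂(P(3)/Q(3)) = 0.3333·log₂(0.3333/0.2973) = 0.05496

D_KL(P||Q) = 1.31631 - 0.34365 + 0.05496 = 1.02762 ≈ 1.0276 bits

D_KL(Q||P) = Σ Q(x) log₂(Q(x)/P(x))

Computing term by term:
  Q(1)·log₂(Q(1)/P(1)) = 0.0216·log₂(0.0216/0.3334) = -0.08528
  Q(2)·log₂(Q(2)/P(2)) = 0.6811·log₂(0.6811/0.3333) = 0.70224
  Q(3)·log₂(Q(3)/P(3)) = 0.2973·log₂(0.2973/0.3333) = -0.04903

D_KL(Q||P) = -0.08528 + 0.70224 - 0.04903 = 0.56793 ≈ 0.5679 bits

These are NOT equal (difference: 0.4597 bits). KL divergence is asymmetric: D_KL(P||Q) ≠ D_KL(Q||P) in general.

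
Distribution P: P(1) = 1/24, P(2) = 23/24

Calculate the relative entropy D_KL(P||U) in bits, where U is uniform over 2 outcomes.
0.7501 bits

U(i) = 1/2 for all i

D_KL(P||U) = Σ P(x) log₂(P(x) / (1/2))
           = Σ P(x) log₂(P(x)) + log₂(2)
           = log₂(2) - H(P)

H(P) = -Σ P(x) log₂(P(x)):
  -P(1)·log₂(P(1)) = -(1/24)·log₂(1/24) = 0.19104
  -P(2)·log₂(P(2)) = -(23/24)·log₂(23/24) = 0.05884
H(P) = 0.19104 + 0.05884 = 0.24988 bits

log₂(2) = 1.00000 bits

D_KL(P||U) = 1.00000 - 0.24988 = 0.75012 ≈ 0.7501 bits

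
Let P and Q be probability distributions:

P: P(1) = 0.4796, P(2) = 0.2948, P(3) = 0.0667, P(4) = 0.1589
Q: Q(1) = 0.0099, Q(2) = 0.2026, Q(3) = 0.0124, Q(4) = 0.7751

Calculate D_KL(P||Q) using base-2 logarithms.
2.6431 bits

D_KL(P||Q) = Σ P(x) log₂(P(x)/Q(x))

Computing term by term:
  P(1)·log₂(P(1)/Q(1)) = 0.4796·log₂(0.4796/0.0099) = 2.68493
  P(2)·log₂(P(2)/Q(2)) = 0.2948·log₂(0.2948/0.2026) = 0.15952
  P(3)·log₂(P(3)/Q(3)) = 0.0667·log₂(0.0667/0.0124) = 0.16190
  P(4)·log₂(P(4)/Q(4)) = 0.1589·log₂(0.1589/0.7751) = -0.36329

D_KL(P||Q) = 2.68493 + 0.15952 + 0.16190 - 0.36329 = 2.64306 ≈ 2.6431 bits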